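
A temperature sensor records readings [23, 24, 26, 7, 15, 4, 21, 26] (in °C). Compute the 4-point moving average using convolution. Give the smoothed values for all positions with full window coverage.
4-point moving average kernel = [1, 1, 1, 1]. Apply in 'valid' mode (full window coverage): avg[0] = (23 + 24 + 26 + 7) / 4 = 20.0; avg[1] = (24 + 26 + 7 + 15) / 4 = 18.0; avg[2] = (26 + 7 + 15 + 4) / 4 = 13.0; avg[3] = (7 + 15 + 4 + 21) / 4 = 11.75; avg[4] = (15 + 4 + 21 + 26) / 4 = 16.5. Smoothed values: [20.0, 18.0, 13.0, 11.75, 16.5]

[20.0, 18.0, 13.0, 11.75, 16.5]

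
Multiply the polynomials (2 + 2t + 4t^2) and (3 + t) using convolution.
Ascending coefficients: a = [2, 2, 4], b = [3, 1]. c[0] = 2×3 = 6; c[1] = 2×1 + 2×3 = 8; c[2] = 2×1 + 4×3 = 14; c[3] = 4×1 = 4. Result coefficients: [6, 8, 14, 4] → 6 + 8t + 14t^2 + 4t^3

6 + 8t + 14t^2 + 4t^3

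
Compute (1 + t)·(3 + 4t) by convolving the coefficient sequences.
Ascending coefficients: a = [1, 1], b = [3, 4]. c[0] = 1×3 = 3; c[1] = 1×4 + 1×3 = 7; c[2] = 1×4 = 4. Result coefficients: [3, 7, 4] → 3 + 7t + 4t^2

3 + 7t + 4t^2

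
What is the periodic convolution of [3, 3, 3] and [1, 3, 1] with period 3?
Use y[k] = Σ_j x[j]·h[(k-j) mod 3]. y[0] = 3×1 + 3×1 + 3×3 = 15; y[1] = 3×3 + 3×1 + 3×1 = 15; y[2] = 3×1 + 3×3 + 3×1 = 15. Result: [15, 15, 15]

[15, 15, 15]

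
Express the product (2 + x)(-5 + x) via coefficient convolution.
Ascending coefficients: a = [2, 1], b = [-5, 1]. c[0] = 2×-5 = -10; c[1] = 2×1 + 1×-5 = -3; c[2] = 1×1 = 1. Result coefficients: [-10, -3, 1] → -10 - 3x + x^2

-10 - 3x + x^2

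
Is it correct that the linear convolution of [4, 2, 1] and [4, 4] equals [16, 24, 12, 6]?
Recompute linear convolution of [4, 2, 1] and [4, 4]: y[0] = 4×4 = 16; y[1] = 4×4 + 2×4 = 24; y[2] = 2×4 + 1×4 = 12; y[3] = 1×4 = 4 → [16, 24, 12, 4]. Compare to given [16, 24, 12, 6]: they differ at index 3: given 6, correct 4, so answer: No

No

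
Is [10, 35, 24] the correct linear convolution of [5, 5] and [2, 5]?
Recompute linear convolution of [5, 5] and [2, 5]: y[0] = 5×2 = 10; y[1] = 5×5 + 5×2 = 35; y[2] = 5×5 = 25 → [10, 35, 25]. Compare to given [10, 35, 24]: they differ at index 2: given 24, correct 25, so answer: No

No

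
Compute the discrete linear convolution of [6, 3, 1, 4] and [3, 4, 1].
y[0] = 6×3 = 18; y[1] = 6×4 + 3×3 = 33; y[2] = 6×1 + 3×4 + 1×3 = 21; y[3] = 3×1 + 1×4 + 4×3 = 19; y[4] = 1×1 + 4×4 = 17; y[5] = 4×1 = 4

[18, 33, 21, 19, 17, 4]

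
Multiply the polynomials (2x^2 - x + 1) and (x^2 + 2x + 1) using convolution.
Ascending coefficients: a = [1, -1, 2], b = [1, 2, 1]. c[0] = 1×1 = 1; c[1] = 1×2 + -1×1 = 1; c[2] = 1×1 + -1×2 + 2×1 = 1; c[3] = -1×1 + 2×2 = 3; c[4] = 2×1 = 2. Result coefficients: [1, 1, 1, 3, 2] → 2x^4 + 3x^3 + x^2 + x + 1

2x^4 + 3x^3 + x^2 + x + 1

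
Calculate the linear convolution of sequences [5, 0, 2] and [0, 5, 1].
y[0] = 5×0 = 0; y[1] = 5×5 + 0×0 = 25; y[2] = 5×1 + 0×5 + 2×0 = 5; y[3] = 0×1 + 2×5 = 10; y[4] = 2×1 = 2

[0, 25, 5, 10, 2]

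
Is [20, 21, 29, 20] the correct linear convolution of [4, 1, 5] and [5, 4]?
Recompute linear convolution of [4, 1, 5] and [5, 4]: y[0] = 4×5 = 20; y[1] = 4×4 + 1×5 = 21; y[2] = 1×4 + 5×5 = 29; y[3] = 5×4 = 20 → [20, 21, 29, 20]. Given [20, 21, 29, 20] matches, so answer: Yes

Yes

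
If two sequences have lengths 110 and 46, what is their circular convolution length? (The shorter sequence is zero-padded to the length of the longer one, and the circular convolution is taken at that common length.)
Circular convolution (zero-padding the shorter input) has length max(m, n) = max(110, 46) = 110

110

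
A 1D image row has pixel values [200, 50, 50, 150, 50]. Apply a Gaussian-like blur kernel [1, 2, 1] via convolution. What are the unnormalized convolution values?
Convolve image row [200, 50, 50, 150, 50] with kernel [1, 2, 1]: y[0] = 200×1 = 200; y[1] = 200×2 + 50×1 = 450; y[2] = 200×1 + 50×2 + 50×1 = 350; y[3] = 50×1 + 50×2 + 150×1 = 300; y[4] = 50×1 + 150×2 + 50×1 = 400; y[5] = 150×1 + 50×2 = 250; y[6] = 50×1 = 50 → [200, 450, 350, 300, 400, 250, 50]. Normalization factor = sum(kernel) = 4.

[200, 450, 350, 300, 400, 250, 50]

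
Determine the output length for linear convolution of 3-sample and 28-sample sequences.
Linear/full convolution length: m + n - 1 = 3 + 28 - 1 = 30

30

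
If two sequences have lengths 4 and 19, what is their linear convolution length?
Linear/full convolution length: m + n - 1 = 4 + 19 - 1 = 22

22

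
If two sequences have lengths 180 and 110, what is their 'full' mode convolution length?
Linear/full convolution length: m + n - 1 = 180 + 110 - 1 = 289

289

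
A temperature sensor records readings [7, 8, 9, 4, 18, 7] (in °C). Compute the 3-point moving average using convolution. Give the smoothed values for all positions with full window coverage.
3-point moving average kernel = [1, 1, 1]. Apply in 'valid' mode (full window coverage): avg[0] = (7 + 8 + 9) / 3 = 8.0; avg[1] = (8 + 9 + 4) / 3 = 7.0; avg[2] = (9 + 4 + 18) / 3 = 10.33; avg[3] = (4 + 18 + 7) / 3 = 9.67. Smoothed values: [8.0, 7.0, 10.33, 9.67]

[8.0, 7.0, 10.33, 9.67]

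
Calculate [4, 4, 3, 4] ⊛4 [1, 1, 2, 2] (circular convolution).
Use y[k] = Σ_j f[j]·g[(k-j) mod 4]. y[0] = 4×1 + 4×2 + 3×2 + 4×1 = 22; y[1] = 4×1 + 4×1 + 3×2 + 4×2 = 22; y[2] = 4×2 + 4×1 + 3×1 + 4×2 = 23; y[3] = 4×2 + 4×2 + 3×1 + 4×1 = 23. Result: [22, 22, 23, 23]

[22, 22, 23, 23]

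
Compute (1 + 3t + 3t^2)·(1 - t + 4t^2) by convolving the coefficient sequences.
Ascending coefficients: a = [1, 3, 3], b = [1, -1, 4]. c[0] = 1×1 = 1; c[1] = 1×-1 + 3×1 = 2; c[2] = 1×4 + 3×-1 + 3×1 = 4; c[3] = 3×4 + 3×-1 = 9; c[4] = 3×4 = 12. Result coefficients: [1, 2, 4, 9, 12] → 1 + 2t + 4t^2 + 9t^3 + 12t^4

1 + 2t + 4t^2 + 9t^3 + 12t^4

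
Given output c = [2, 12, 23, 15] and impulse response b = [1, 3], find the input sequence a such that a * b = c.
Deconvolve c=[2, 12, 23, 15] by b=[1, 3]. Since b[0]=1, solve forward: a[0] = c[0] / 1 = 2; a[1] = (c[1] - 2×3) / 1 = 6; a[2] = (c[2] - 6×3) / 1 = 5. So a = [2, 6, 5]. Check by forward convolution: c[0] = 2×1 = 2; c[1] = 2×3 + 6×1 = 12; c[2] = 6×3 + 5×1 = 23; c[3] = 5×3 = 15

[2, 6, 5]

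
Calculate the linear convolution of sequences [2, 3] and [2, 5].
y[0] = 2×2 = 4; y[1] = 2×5 + 3×2 = 16; y[2] = 3×5 = 15

[4, 16, 15]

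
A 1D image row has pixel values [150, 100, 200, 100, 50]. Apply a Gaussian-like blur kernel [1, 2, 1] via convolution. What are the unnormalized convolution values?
Convolve image row [150, 100, 200, 100, 50] with kernel [1, 2, 1]: y[0] = 150×1 = 150; y[1] = 150×2 + 100×1 = 400; y[2] = 150×1 + 100×2 + 200×1 = 550; y[3] = 100×1 + 200×2 + 100×1 = 600; y[4] = 200×1 + 100×2 + 50×1 = 450; y[5] = 100×1 + 50×2 = 200; y[6] = 50×1 = 50 → [150, 400, 550, 600, 450, 200, 50]. Normalization factor = sum(kernel) = 4.

[150, 400, 550, 600, 450, 200, 50]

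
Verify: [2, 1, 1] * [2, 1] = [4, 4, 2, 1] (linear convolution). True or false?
Recompute linear convolution of [2, 1, 1] and [2, 1]: y[0] = 2×2 = 4; y[1] = 2×1 + 1×2 = 4; y[2] = 1×1 + 1×2 = 3; y[3] = 1×1 = 1 → [4, 4, 3, 1]. Compare to given [4, 4, 2, 1]: they differ at index 2: given 2, correct 3, so answer: No

No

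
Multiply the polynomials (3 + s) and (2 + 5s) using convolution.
Ascending coefficients: a = [3, 1], b = [2, 5]. c[0] = 3×2 = 6; c[1] = 3×5 + 1×2 = 17; c[2] = 1×5 = 5. Result coefficients: [6, 17, 5] → 6 + 17s + 5s^2

6 + 17s + 5s^2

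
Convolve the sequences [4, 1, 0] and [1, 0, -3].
y[0] = 4×1 = 4; y[1] = 4×0 + 1×1 = 1; y[2] = 4×-3 + 1×0 + 0×1 = -12; y[3] = 1×-3 + 0×0 = -3; y[4] = 0×-3 = 0

[4, 1, -12, -3, 0]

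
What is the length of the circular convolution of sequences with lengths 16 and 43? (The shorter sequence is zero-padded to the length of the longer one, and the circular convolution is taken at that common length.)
Circular convolution (zero-padding the shorter input) has length max(m, n) = max(16, 43) = 43

43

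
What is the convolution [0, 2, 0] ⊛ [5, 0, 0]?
y[0] = 0×5 = 0; y[1] = 0×0 + 2×5 = 10; y[2] = 0×0 + 2×0 + 0×5 = 0; y[3] = 2×0 + 0×0 = 0; y[4] = 0×0 = 0

[0, 10, 0, 0, 0]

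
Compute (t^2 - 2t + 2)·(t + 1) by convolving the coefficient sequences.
Ascending coefficients: a = [2, -2, 1], b = [1, 1]. c[0] = 2×1 = 2; c[1] = 2×1 + -2×1 = 0; c[2] = -2×1 + 1×1 = -1; c[3] = 1×1 = 1. Result coefficients: [2, 0, -1, 1] → t^3 - t^2 + 2

t^3 - t^2 + 2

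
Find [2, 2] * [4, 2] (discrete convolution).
y[0] = 2×4 = 8; y[1] = 2×2 + 2×4 = 12; y[2] = 2×2 = 4

[8, 12, 4]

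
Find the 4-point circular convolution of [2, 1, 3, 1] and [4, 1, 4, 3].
Use y[k] = Σ_j x[j]·h[(k-j) mod 4]. y[0] = 2×4 + 1×3 + 3×4 + 1×1 = 24; y[1] = 2×1 + 1×4 + 3×3 + 1×4 = 19; y[2] = 2×4 + 1×1 + 3×4 + 1×3 = 24; y[3] = 2×3 + 1×4 + 3×1 + 1×4 = 17. Result: [24, 19, 24, 17]

[24, 19, 24, 17]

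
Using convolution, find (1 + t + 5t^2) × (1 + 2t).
Ascending coefficients: a = [1, 1, 5], b = [1, 2]. c[0] = 1×1 = 1; c[1] = 1×2 + 1×1 = 3; c[2] = 1×2 + 5×1 = 7; c[3] = 5×2 = 10. Result coefficients: [1, 3, 7, 10] → 1 + 3t + 7t^2 + 10t^3

1 + 3t + 7t^2 + 10t^3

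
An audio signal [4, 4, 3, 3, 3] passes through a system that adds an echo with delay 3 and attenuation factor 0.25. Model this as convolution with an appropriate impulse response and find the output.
Direct-path + delayed-attenuated-path model → impulse response h = [1, 0, 0, 0.25] (1 at lag 0, 0.25 at lag 3). Output y[n] = x[n] + 0.25·x[n - 3] (with x[n] = 0 outside 0..4): y[0] = 4 + 0.25×0 = 4; y[1] = 4 + 0.25×0 = 4; y[2] = 3 + 0.25×0 = 3; y[3] = 3 + 0.25×4 = 4.0; y[4] = 3 + 0.25×4 = 4.0; y[5] = 0 + 0.25×3 = 0.75; y[6] = 0 + 0.25×3 = 0.75; y[7] = 0 + 0.25×3 = 0.75. So y = [4, 4, 3, 4.0, 4.0, 0.75, 0.75, 0.75]

[4, 4, 3, 4.0, 4.0, 0.75, 0.75, 0.75]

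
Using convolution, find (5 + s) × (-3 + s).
Ascending coefficients: a = [5, 1], b = [-3, 1]. c[0] = 5×-3 = -15; c[1] = 5×1 + 1×-3 = 2; c[2] = 1×1 = 1. Result coefficients: [-15, 2, 1] → -15 + 2s + s^2

-15 + 2s + s^2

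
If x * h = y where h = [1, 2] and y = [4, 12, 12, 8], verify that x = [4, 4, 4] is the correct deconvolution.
Forward-compute [4, 4, 4] * [1, 2]: y[0] = 4×1 = 4; y[1] = 4×2 + 4×1 = 12; y[2] = 4×2 + 4×1 = 12; y[3] = 4×2 = 8 → [4, 12, 12, 8]. Matches given y = [4, 12, 12, 8], so verified.

Verified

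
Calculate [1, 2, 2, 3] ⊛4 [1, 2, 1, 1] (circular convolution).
Use y[k] = Σ_j a[j]·b[(k-j) mod 4]. y[0] = 1×1 + 2×1 + 2×1 + 3×2 = 11; y[1] = 1×2 + 2×1 + 2×1 + 3×1 = 9; y[2] = 1×1 + 2×2 + 2×1 + 3×1 = 10; y[3] = 1×1 + 2×1 + 2×2 + 3×1 = 10. Result: [11, 9, 10, 10]

[11, 9, 10, 10]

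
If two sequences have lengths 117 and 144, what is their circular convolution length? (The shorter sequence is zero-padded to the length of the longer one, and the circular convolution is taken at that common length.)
Circular convolution (zero-padding the shorter input) has length max(m, n) = max(117, 144) = 144

144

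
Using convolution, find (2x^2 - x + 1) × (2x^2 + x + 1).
Ascending coefficients: a = [1, -1, 2], b = [1, 1, 2]. c[0] = 1×1 = 1; c[1] = 1×1 + -1×1 = 0; c[2] = 1×2 + -1×1 + 2×1 = 3; c[3] = -1×2 + 2×1 = 0; c[4] = 2×2 = 4. Result coefficients: [1, 0, 3, 0, 4] → 4x^4 + 3x^2 + 1

4x^4 + 3x^2 + 1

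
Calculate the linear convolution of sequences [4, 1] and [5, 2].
y[0] = 4×5 = 20; y[1] = 4×2 + 1×5 = 13; y[2] = 1×2 = 2

[20, 13, 2]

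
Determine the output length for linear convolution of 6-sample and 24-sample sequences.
Linear/full convolution length: m + n - 1 = 6 + 24 - 1 = 29

29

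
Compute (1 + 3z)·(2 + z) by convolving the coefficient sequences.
Ascending coefficients: a = [1, 3], b = [2, 1]. c[0] = 1×2 = 2; c[1] = 1×1 + 3×2 = 7; c[2] = 3×1 = 3. Result coefficients: [2, 7, 3] → 2 + 7z + 3z^2

2 + 7z + 3z^2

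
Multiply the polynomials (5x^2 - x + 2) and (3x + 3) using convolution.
Ascending coefficients: a = [2, -1, 5], b = [3, 3]. c[0] = 2×3 = 6; c[1] = 2×3 + -1×3 = 3; c[2] = -1×3 + 5×3 = 12; c[3] = 5×3 = 15. Result coefficients: [6, 3, 12, 15] → 15x^3 + 12x^2 + 3x + 6

15x^3 + 12x^2 + 3x + 6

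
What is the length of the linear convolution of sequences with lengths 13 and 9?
Linear/full convolution length: m + n - 1 = 13 + 9 - 1 = 21

21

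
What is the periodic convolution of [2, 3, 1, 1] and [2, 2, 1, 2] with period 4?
Use y[k] = Σ_j a[j]·b[(k-j) mod 4]. y[0] = 2×2 + 3×2 + 1×1 + 1×2 = 13; y[1] = 2×2 + 3×2 + 1×2 + 1×1 = 13; y[2] = 2×1 + 3×2 + 1×2 + 1×2 = 12; y[3] = 2×2 + 3×1 + 1×2 + 1×2 = 11. Result: [13, 13, 12, 11]

[13, 13, 12, 11]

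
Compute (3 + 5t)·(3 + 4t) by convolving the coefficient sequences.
Ascending coefficients: a = [3, 5], b = [3, 4]. c[0] = 3×3 = 9; c[1] = 3×4 + 5×3 = 27; c[2] = 5×4 = 20. Result coefficients: [9, 27, 20] → 9 + 27t + 20t^2

9 + 27t + 20t^2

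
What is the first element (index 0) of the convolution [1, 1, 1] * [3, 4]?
Use y[k] = Σ_i a[i]·b[k-i] at k=0. y[0] = 1×3 = 3

3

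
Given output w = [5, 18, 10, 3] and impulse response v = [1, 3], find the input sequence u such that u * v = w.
Deconvolve w=[5, 18, 10, 3] by v=[1, 3]. Since v[0]=1, solve forward: u[0] = w[0] / 1 = 5; u[1] = (w[1] - 5×3) / 1 = 3; u[2] = (w[2] - 3×3) / 1 = 1. So u = [5, 3, 1]. Check by forward convolution: w[0] = 5×1 = 5; w[1] = 5×3 + 3×1 = 18; w[2] = 3×3 + 1×1 = 10; w[3] = 1×3 = 3

[5, 3, 1]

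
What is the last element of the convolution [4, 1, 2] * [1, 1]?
Use y[k] = Σ_i a[i]·b[k-i] at k=3. y[3] = 2×1 = 2

2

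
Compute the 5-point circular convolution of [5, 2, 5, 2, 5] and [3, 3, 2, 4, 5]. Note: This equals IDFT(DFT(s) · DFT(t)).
Either evaluate y[k] = Σ_j s[j]·t[(k-j) mod 5] directly, or use IDFT(DFT(s) · DFT(t)). y[0] = 5×3 + 2×5 + 5×4 + 2×2 + 5×3 = 64; y[1] = 5×3 + 2×3 + 5×5 + 2×4 + 5×2 = 64; y[2] = 5×2 + 2×3 + 5×3 + 2×5 + 5×4 = 61; y[3] = 5×4 + 2×2 + 5×3 + 2×3 + 5×5 = 70; y[4] = 5×5 + 2×4 + 5×2 + 2×3 + 5×3 = 64. Result: [64, 64, 61, 70, 64]

[64, 64, 61, 70, 64]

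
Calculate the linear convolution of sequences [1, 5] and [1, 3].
y[0] = 1×1 = 1; y[1] = 1×3 + 5×1 = 8; y[2] = 5×3 = 15

[1, 8, 15]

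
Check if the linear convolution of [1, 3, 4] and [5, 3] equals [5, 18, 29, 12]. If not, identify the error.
Recompute linear convolution of [1, 3, 4] and [5, 3]: y[0] = 1×5 = 5; y[1] = 1×3 + 3×5 = 18; y[2] = 3×3 + 4×5 = 29; y[3] = 4×3 = 12 → [5, 18, 29, 12]. Given [5, 18, 29, 12] matches, so answer: Yes

Yes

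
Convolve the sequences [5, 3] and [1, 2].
y[0] = 5×1 = 5; y[1] = 5×2 + 3×1 = 13; y[2] = 3×2 = 6

[5, 13, 6]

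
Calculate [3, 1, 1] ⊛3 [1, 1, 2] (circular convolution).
Use y[k] = Σ_j x[j]·h[(k-j) mod 3]. y[0] = 3×1 + 1×2 + 1×1 = 6; y[1] = 3×1 + 1×1 + 1×2 = 6; y[2] = 3×2 + 1×1 + 1×1 = 8. Result: [6, 6, 8]

[6, 6, 8]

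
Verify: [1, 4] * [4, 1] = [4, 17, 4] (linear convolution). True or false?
Recompute linear convolution of [1, 4] and [4, 1]: y[0] = 1×4 = 4; y[1] = 1×1 + 4×4 = 17; y[2] = 4×1 = 4 → [4, 17, 4]. Given [4, 17, 4] matches, so answer: Yes

Yes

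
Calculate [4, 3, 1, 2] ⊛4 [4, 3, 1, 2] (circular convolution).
Use y[k] = Σ_j x[j]·h[(k-j) mod 4]. y[0] = 4×4 + 3×2 + 1×1 + 2×3 = 29; y[1] = 4×3 + 3×4 + 1×2 + 2×1 = 28; y[2] = 4×1 + 3×3 + 1×4 + 2×2 = 21; y[3] = 4×2 + 3×1 + 1×3 + 2×4 = 22. Result: [29, 28, 21, 22]

[29, 28, 21, 22]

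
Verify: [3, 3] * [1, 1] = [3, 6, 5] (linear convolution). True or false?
Recompute linear convolution of [3, 3] and [1, 1]: y[0] = 3×1 = 3; y[1] = 3×1 + 3×1 = 6; y[2] = 3×1 = 3 → [3, 6, 3]. Compare to given [3, 6, 5]: they differ at index 2: given 5, correct 3, so answer: No

No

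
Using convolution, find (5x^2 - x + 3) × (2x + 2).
Ascending coefficients: a = [3, -1, 5], b = [2, 2]. c[0] = 3×2 = 6; c[1] = 3×2 + -1×2 = 4; c[2] = -1×2 + 5×2 = 8; c[3] = 5×2 = 10. Result coefficients: [6, 4, 8, 10] → 10x^3 + 8x^2 + 4x + 6

10x^3 + 8x^2 + 4x + 6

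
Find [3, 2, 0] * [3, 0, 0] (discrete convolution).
y[0] = 3×3 = 9; y[1] = 3×0 + 2×3 = 6; y[2] = 3×0 + 2×0 + 0×3 = 0; y[3] = 2×0 + 0×0 = 0; y[4] = 0×0 = 0

[9, 6, 0, 0, 0]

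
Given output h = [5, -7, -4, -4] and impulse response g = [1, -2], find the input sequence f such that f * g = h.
Deconvolve h=[5, -7, -4, -4] by g=[1, -2]. Since g[0]=1, solve forward: f[0] = h[0] / 1 = 5; f[1] = (h[1] - 5×-2) / 1 = 3; f[2] = (h[2] - 3×-2) / 1 = 2. So f = [5, 3, 2]. Check by forward convolution: h[0] = 5×1 = 5; h[1] = 5×-2 + 3×1 = -7; h[2] = 3×-2 + 2×1 = -4; h[3] = 2×-2 = -4

[5, 3, 2]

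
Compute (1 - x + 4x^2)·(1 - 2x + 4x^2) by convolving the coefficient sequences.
Ascending coefficients: a = [1, -1, 4], b = [1, -2, 4]. c[0] = 1×1 = 1; c[1] = 1×-2 + -1×1 = -3; c[2] = 1×4 + -1×-2 + 4×1 = 10; c[3] = -1×4 + 4×-2 = -12; c[4] = 4×4 = 16. Result coefficients: [1, -3, 10, -12, 16] → 1 - 3x + 10x^2 - 12x^3 + 16x^4

1 - 3x + 10x^2 - 12x^3 + 16x^4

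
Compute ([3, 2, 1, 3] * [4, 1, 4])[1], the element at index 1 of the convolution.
Use y[k] = Σ_i a[i]·b[k-i] at k=1. y[1] = 3×1 + 2×4 = 11

11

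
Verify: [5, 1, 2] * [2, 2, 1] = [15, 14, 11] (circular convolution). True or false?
Recompute circular convolution of [5, 1, 2] and [2, 2, 1]: y[0] = 5×2 + 1×1 + 2×2 = 15; y[1] = 5×2 + 1×2 + 2×1 = 14; y[2] = 5×1 + 1×2 + 2×2 = 11 → [15, 14, 11]. Given [15, 14, 11] matches, so answer: Yes

Yes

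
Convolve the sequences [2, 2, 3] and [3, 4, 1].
y[0] = 2×3 = 6; y[1] = 2×4 + 2×3 = 14; y[2] = 2×1 + 2×4 + 3×3 = 19; y[3] = 2×1 + 3×4 = 14; y[4] = 3×1 = 3

[6, 14, 19, 14, 3]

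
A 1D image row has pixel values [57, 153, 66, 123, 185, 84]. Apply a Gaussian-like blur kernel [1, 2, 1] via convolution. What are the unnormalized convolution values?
Convolve image row [57, 153, 66, 123, 185, 84] with kernel [1, 2, 1]: y[0] = 57×1 = 57; y[1] = 57×2 + 153×1 = 267; y[2] = 57×1 + 153×2 + 66×1 = 429; y[3] = 153×1 + 66×2 + 123×1 = 408; y[4] = 66×1 + 123×2 + 185×1 = 497; y[5] = 123×1 + 185×2 + 84×1 = 577; y[6] = 185×1 + 84×2 = 353; y[7] = 84×1 = 84 → [57, 267, 429, 408, 497, 577, 353, 84]. Normalization factor = sum(kernel) = 4.

[57, 267, 429, 408, 497, 577, 353, 84]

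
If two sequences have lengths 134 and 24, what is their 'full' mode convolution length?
Linear/full convolution length: m + n - 1 = 134 + 24 - 1 = 157

157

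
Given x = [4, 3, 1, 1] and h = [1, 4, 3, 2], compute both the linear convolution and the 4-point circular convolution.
Linear: y_lin[0] = 4×1 = 4; y_lin[1] = 4×4 + 3×1 = 19; y_lin[2] = 4×3 + 3×4 + 1×1 = 25; y_lin[3] = 4×2 + 3×3 + 1×4 + 1×1 = 22; y_lin[4] = 3×2 + 1×3 + 1×4 = 13; y_lin[5] = 1×2 + 1×3 = 5; y_lin[6] = 1×2 = 2 → [4, 19, 25, 22, 13, 5, 2]. Circular (length 4): y[0] = 4×1 + 3×2 + 1×3 + 1×4 = 17; y[1] = 4×4 + 3×1 + 1×2 + 1×3 = 24; y[2] = 4×3 + 3×4 + 1×1 + 1×2 = 27; y[3] = 4×2 + 3×3 + 1×4 + 1×1 = 22 → [17, 24, 27, 22]

Linear: [4, 19, 25, 22, 13, 5, 2], Circular: [17, 24, 27, 22]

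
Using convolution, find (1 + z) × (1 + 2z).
Ascending coefficients: a = [1, 1], b = [1, 2]. c[0] = 1×1 = 1; c[1] = 1×2 + 1×1 = 3; c[2] = 1×2 = 2. Result coefficients: [1, 3, 2] → 1 + 3z + 2z^2

1 + 3z + 2z^2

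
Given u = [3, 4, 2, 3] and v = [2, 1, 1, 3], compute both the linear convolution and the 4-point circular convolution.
Linear: y_lin[0] = 3×2 = 6; y_lin[1] = 3×1 + 4×2 = 11; y_lin[2] = 3×1 + 4×1 + 2×2 = 11; y_lin[3] = 3×3 + 4×1 + 2×1 + 3×2 = 21; y_lin[4] = 4×3 + 2×1 + 3×1 = 17; y_lin[5] = 2×3 + 3×1 = 9; y_lin[6] = 3×3 = 9 → [6, 11, 11, 21, 17, 9, 9]. Circular (length 4): y[0] = 3×2 + 4×3 + 2×1 + 3×1 = 23; y[1] = 3×1 + 4×2 + 2×3 + 3×1 = 20; y[2] = 3×1 + 4×1 + 2×2 + 3×3 = 20; y[3] = 3×3 + 4×1 + 2×1 + 3×2 = 21 → [23, 20, 20, 21]

Linear: [6, 11, 11, 21, 17, 9, 9], Circular: [23, 20, 20, 21]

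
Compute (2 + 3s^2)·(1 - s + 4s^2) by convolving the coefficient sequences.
Ascending coefficients: a = [2, 0, 3], b = [1, -1, 4]. c[0] = 2×1 = 2; c[1] = 2×-1 + 0×1 = -2; c[2] = 2×4 + 0×-1 + 3×1 = 11; c[3] = 0×4 + 3×-1 = -3; c[4] = 3×4 = 12. Result coefficients: [2, -2, 11, -3, 12] → 2 - 2s + 11s^2 - 3s^3 + 12s^4

2 - 2s + 11s^2 - 3s^3 + 12s^4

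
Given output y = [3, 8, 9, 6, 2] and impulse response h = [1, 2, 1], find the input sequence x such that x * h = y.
Deconvolve y=[3, 8, 9, 6, 2] by h=[1, 2, 1]. Since h[0]=1, solve forward: x[0] = y[0] / 1 = 3; x[1] = (y[1] - 3×2) / 1 = 2; x[2] = (y[2] - 2×2 - 3×1) / 1 = 2. So x = [3, 2, 2]. Check by forward convolution: y[0] = 3×1 = 3; y[1] = 3×2 + 2×1 = 8; y[2] = 3×1 + 2×2 + 2×1 = 9; y[3] = 2×1 + 2×2 = 6; y[4] = 2×1 = 2

[3, 2, 2]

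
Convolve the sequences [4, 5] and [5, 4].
y[0] = 4×5 = 20; y[1] = 4×4 + 5×5 = 41; y[2] = 5×4 = 20

[20, 41, 20]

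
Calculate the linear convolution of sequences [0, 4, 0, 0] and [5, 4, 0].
y[0] = 0×5 = 0; y[1] = 0×4 + 4×5 = 20; y[2] = 0×0 + 4×4 + 0×5 = 16; y[3] = 4×0 + 0×4 + 0×5 = 0; y[4] = 0×0 + 0×4 = 0; y[5] = 0×0 = 0

[0, 20, 16, 0, 0, 0]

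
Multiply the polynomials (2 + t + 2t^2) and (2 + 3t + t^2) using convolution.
Ascending coefficients: a = [2, 1, 2], b = [2, 3, 1]. c[0] = 2×2 = 4; c[1] = 2×3 + 1×2 = 8; c[2] = 2×1 + 1×3 + 2×2 = 9; c[3] = 1×1 + 2×3 = 7; c[4] = 2×1 = 2. Result coefficients: [4, 8, 9, 7, 2] → 4 + 8t + 9t^2 + 7t^3 + 2t^4

4 + 8t + 9t^2 + 7t^3 + 2t^4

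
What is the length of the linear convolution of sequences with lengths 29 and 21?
Linear/full convolution length: m + n - 1 = 29 + 21 - 1 = 49

49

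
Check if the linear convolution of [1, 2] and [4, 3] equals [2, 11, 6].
Recompute linear convolution of [1, 2] and [4, 3]: y[0] = 1×4 = 4; y[1] = 1×3 + 2×4 = 11; y[2] = 2×3 = 6 → [4, 11, 6]. Compare to given [2, 11, 6]: they differ at index 0: given 2, correct 4, so answer: No

No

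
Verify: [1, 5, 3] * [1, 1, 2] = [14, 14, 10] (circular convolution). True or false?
Recompute circular convolution of [1, 5, 3] and [1, 1, 2]: y[0] = 1×1 + 5×2 + 3×1 = 14; y[1] = 1×1 + 5×1 + 3×2 = 12; y[2] = 1×2 + 5×1 + 3×1 = 10 → [14, 12, 10]. Compare to given [14, 14, 10]: they differ at index 1: given 14, correct 12, so answer: No

No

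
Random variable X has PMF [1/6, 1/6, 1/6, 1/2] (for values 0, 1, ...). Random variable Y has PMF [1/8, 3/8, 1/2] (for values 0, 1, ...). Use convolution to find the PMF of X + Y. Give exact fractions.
P(X+Y=k) = Σ_i P(X=i)·P(Y=k-i) — a convolution of [1/6, 1/6, 1/6, 1/2] and [1/8, 3/8, 1/2]. P(X+Y=0) = (1/6)×(1/8) = 1/48; P(X+Y=1) = (1/6)×(3/8) + (1/6)×(1/8) = 1/16 + 1/48 = 1/12; P(X+Y=2) = (1/6)×(1/2) + (1/6)×(3/8) + (1/6)×(1/8) = 1/12 + 1/16 + 1/48 = 1/6; P(X+Y=3) = (1/6)×(1/2) + (1/6)×(3/8) + (1/2)×(1/8) = 1/12 + 1/16 + 1/16 = 5/24; P(X+Y=4) = (1/6)×(1/2) + (1/2)×(3/8) = 1/12 + 3/16 = 13/48; P(X+Y=5) = (1/2)×(1/2) = 1/4. PMF: [1/48, 1/12, 1/6, 5/24, 13/48, 1/4] (sums to 1 ✓)

[1/48, 1/12, 1/6, 5/24, 13/48, 1/4]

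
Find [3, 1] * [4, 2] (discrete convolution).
y[0] = 3×4 = 12; y[1] = 3×2 + 1×4 = 10; y[2] = 1×2 = 2

[12, 10, 2]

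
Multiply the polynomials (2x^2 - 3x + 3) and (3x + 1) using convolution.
Ascending coefficients: a = [3, -3, 2], b = [1, 3]. c[0] = 3×1 = 3; c[1] = 3×3 + -3×1 = 6; c[2] = -3×3 + 2×1 = -7; c[3] = 2×3 = 6. Result coefficients: [3, 6, -7, 6] → 6x^3 - 7x^2 + 6x + 3

6x^3 - 7x^2 + 6x + 3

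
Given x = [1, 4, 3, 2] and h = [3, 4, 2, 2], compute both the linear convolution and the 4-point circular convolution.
Linear: y_lin[0] = 1×3 = 3; y_lin[1] = 1×4 + 4×3 = 16; y_lin[2] = 1×2 + 4×4 + 3×3 = 27; y_lin[3] = 1×2 + 4×2 + 3×4 + 2×3 = 28; y_lin[4] = 4×2 + 3×2 + 2×4 = 22; y_lin[5] = 3×2 + 2×2 = 10; y_lin[6] = 2×2 = 4 → [3, 16, 27, 28, 22, 10, 4]. Circular (length 4): y[0] = 1×3 + 4×2 + 3×2 + 2×4 = 25; y[1] = 1×4 + 4×3 + 3×2 + 2×2 = 26; y[2] = 1×2 + 4×4 + 3×3 + 2×2 = 31; y[3] = 1×2 + 4×2 + 3×4 + 2×3 = 28 → [25, 26, 31, 28]

Linear: [3, 16, 27, 28, 22, 10, 4], Circular: [25, 26, 31, 28]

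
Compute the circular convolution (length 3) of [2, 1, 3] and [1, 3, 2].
Use y[k] = Σ_j s[j]·t[(k-j) mod 3]. y[0] = 2×1 + 1×2 + 3×3 = 13; y[1] = 2×3 + 1×1 + 3×2 = 13; y[2] = 2×2 + 1×3 + 3×1 = 10. Result: [13, 13, 10]

[13, 13, 10]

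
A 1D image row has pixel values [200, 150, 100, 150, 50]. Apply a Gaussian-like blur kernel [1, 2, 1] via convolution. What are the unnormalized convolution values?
Convolve image row [200, 150, 100, 150, 50] with kernel [1, 2, 1]: y[0] = 200×1 = 200; y[1] = 200×2 + 150×1 = 550; y[2] = 200×1 + 150×2 + 100×1 = 600; y[3] = 150×1 + 100×2 + 150×1 = 500; y[4] = 100×1 + 150×2 + 50×1 = 450; y[5] = 150×1 + 50×2 = 250; y[6] = 50×1 = 50 → [200, 550, 600, 500, 450, 250, 50]. Normalization factor = sum(kernel) = 4.

[200, 550, 600, 500, 450, 250, 50]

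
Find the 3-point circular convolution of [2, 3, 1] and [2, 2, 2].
Use y[k] = Σ_j x[j]·h[(k-j) mod 3]. y[0] = 2×2 + 3×2 + 1×2 = 12; y[1] = 2×2 + 3×2 + 1×2 = 12; y[2] = 2×2 + 3×2 + 1×2 = 12. Result: [12, 12, 12]

[12, 12, 12]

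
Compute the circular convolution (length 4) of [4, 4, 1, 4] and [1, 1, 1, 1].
Use y[k] = Σ_j f[j]·g[(k-j) mod 4]. y[0] = 4×1 + 4×1 + 1×1 + 4×1 = 13; y[1] = 4×1 + 4×1 + 1×1 + 4×1 = 13; y[2] = 4×1 + 4×1 + 1×1 + 4×1 = 13; y[3] = 4×1 + 4×1 + 1×1 + 4×1 = 13. Result: [13, 13, 13, 13]

[13, 13, 13, 13]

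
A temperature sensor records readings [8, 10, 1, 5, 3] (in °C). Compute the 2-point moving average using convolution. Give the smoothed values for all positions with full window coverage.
2-point moving average kernel = [1, 1]. Apply in 'valid' mode (full window coverage): avg[0] = (8 + 10) / 2 = 9.0; avg[1] = (10 + 1) / 2 = 5.5; avg[2] = (1 + 5) / 2 = 3.0; avg[3] = (5 + 3) / 2 = 4.0. Smoothed values: [9.0, 5.5, 3.0, 4.0]

[9.0, 5.5, 3.0, 4.0]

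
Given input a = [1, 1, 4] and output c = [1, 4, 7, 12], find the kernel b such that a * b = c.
Output length 4 = len(a) + len(b) - 1 ⇒ len(b) = 2. Solve b forward using b[k] = (c[k] - Σ_{i≥1} a[i]·b[k-i]) / a[0]: b[0] = c[0] / a[0] = 1 / 1 = 1; b[1] = (c[1] - 1×1) / a[0] = (4 - 1×1) / 1 = 3. So b = [1, 3]. Forward-check [1, 1, 4] * [1, 3]: c[0] = 1×1 = 1; c[1] = 1×3 + 1×1 = 4; c[2] = 1×3 + 4×1 = 7; c[3] = 4×3 = 12 → [1, 4, 7, 12] ✓

[1, 3]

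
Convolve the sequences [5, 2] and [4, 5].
y[0] = 5×4 = 20; y[1] = 5×5 + 2×4 = 33; y[2] = 2×5 = 10

[20, 33, 10]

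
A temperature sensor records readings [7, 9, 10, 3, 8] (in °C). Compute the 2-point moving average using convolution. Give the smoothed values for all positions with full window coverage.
2-point moving average kernel = [1, 1]. Apply in 'valid' mode (full window coverage): avg[0] = (7 + 9) / 2 = 8.0; avg[1] = (9 + 10) / 2 = 9.5; avg[2] = (10 + 3) / 2 = 6.5; avg[3] = (3 + 8) / 2 = 5.5. Smoothed values: [8.0, 9.5, 6.5, 5.5]

[8.0, 9.5, 6.5, 5.5]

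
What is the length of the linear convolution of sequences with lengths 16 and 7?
Linear/full convolution length: m + n - 1 = 16 + 7 - 1 = 22

22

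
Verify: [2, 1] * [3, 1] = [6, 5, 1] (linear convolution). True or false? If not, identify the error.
Recompute linear convolution of [2, 1] and [3, 1]: y[0] = 2×3 = 6; y[1] = 2×1 + 1×3 = 5; y[2] = 1×1 = 1 → [6, 5, 1]. Given [6, 5, 1] matches, so answer: Yes

Yes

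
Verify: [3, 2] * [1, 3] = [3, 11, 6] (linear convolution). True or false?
Recompute linear convolution of [3, 2] and [1, 3]: y[0] = 3×1 = 3; y[1] = 3×3 + 2×1 = 11; y[2] = 2×3 = 6 → [3, 11, 6]. Given [3, 11, 6] matches, so answer: Yes

Yes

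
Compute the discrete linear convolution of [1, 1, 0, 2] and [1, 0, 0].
y[0] = 1×1 = 1; y[1] = 1×0 + 1×1 = 1; y[2] = 1×0 + 1×0 + 0×1 = 0; y[3] = 1×0 + 0×0 + 2×1 = 2; y[4] = 0×0 + 2×0 = 0; y[5] = 2×0 = 0

[1, 1, 0, 2, 0, 0]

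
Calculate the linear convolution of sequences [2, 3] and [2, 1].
y[0] = 2×2 = 4; y[1] = 2×1 + 3×2 = 8; y[2] = 3×1 = 3

[4, 8, 3]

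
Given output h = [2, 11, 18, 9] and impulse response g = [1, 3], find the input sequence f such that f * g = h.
Deconvolve h=[2, 11, 18, 9] by g=[1, 3]. Since g[0]=1, solve forward: f[0] = h[0] / 1 = 2; f[1] = (h[1] - 2×3) / 1 = 5; f[2] = (h[2] - 5×3) / 1 = 3. So f = [2, 5, 3]. Check by forward convolution: h[0] = 2×1 = 2; h[1] = 2×3 + 5×1 = 11; h[2] = 5×3 + 3×1 = 18; h[3] = 3×3 = 9

[2, 5, 3]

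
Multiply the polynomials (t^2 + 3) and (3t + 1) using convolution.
Ascending coefficients: a = [3, 0, 1], b = [1, 3]. c[0] = 3×1 = 3; c[1] = 3×3 + 0×1 = 9; c[2] = 0×3 + 1×1 = 1; c[3] = 1×3 = 3. Result coefficients: [3, 9, 1, 3] → 3t^3 + t^2 + 9t + 3

3t^3 + t^2 + 9t + 3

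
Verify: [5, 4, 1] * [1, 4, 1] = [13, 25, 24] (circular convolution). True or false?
Recompute circular convolution of [5, 4, 1] and [1, 4, 1]: y[0] = 5×1 + 4×1 + 1×4 = 13; y[1] = 5×4 + 4×1 + 1×1 = 25; y[2] = 5×1 + 4×4 + 1×1 = 22 → [13, 25, 22]. Compare to given [13, 25, 24]: they differ at index 2: given 24, correct 22, so answer: No

No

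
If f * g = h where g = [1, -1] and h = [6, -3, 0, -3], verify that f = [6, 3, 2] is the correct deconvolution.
Forward-compute [6, 3, 2] * [1, -1]: h[0] = 6×1 = 6; h[1] = 6×-1 + 3×1 = -3; h[2] = 3×-1 + 2×1 = -1; h[3] = 2×-1 = -2 → [6, -3, -1, -2]. Does not match given h = [6, -3, 0, -3].

Not verified. [6, 3, 2] * [1, -1] = [6, -3, -1, -2], which differs from [6, -3, 0, -3] at index 2.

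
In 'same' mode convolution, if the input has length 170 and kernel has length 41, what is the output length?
'Same' mode returns an output with the same length as the input: 170

170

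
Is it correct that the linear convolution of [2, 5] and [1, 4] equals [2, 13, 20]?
Recompute linear convolution of [2, 5] and [1, 4]: y[0] = 2×1 = 2; y[1] = 2×4 + 5×1 = 13; y[2] = 5×4 = 20 → [2, 13, 20]. Given [2, 13, 20] matches, so answer: Yes

Yes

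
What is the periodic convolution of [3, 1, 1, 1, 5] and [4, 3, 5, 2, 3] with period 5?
Use y[k] = Σ_j a[j]·b[(k-j) mod 5]. y[0] = 3×4 + 1×3 + 1×2 + 1×5 + 5×3 = 37; y[1] = 3×3 + 1×4 + 1×3 + 1×2 + 5×5 = 43; y[2] = 3×5 + 1×3 + 1×4 + 1×3 + 5×2 = 35; y[3] = 3×2 + 1×5 + 1×3 + 1×4 + 5×3 = 33; y[4] = 3×3 + 1×2 + 1×5 + 1×3 + 5×4 = 39. Result: [37, 43, 35, 33, 39]

[37, 43, 35, 33, 39]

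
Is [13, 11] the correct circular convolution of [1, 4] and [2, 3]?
Recompute circular convolution of [1, 4] and [2, 3]: y[0] = 1×2 + 4×3 = 14; y[1] = 1×3 + 4×2 = 11 → [14, 11]. Compare to given [13, 11]: they differ at index 0: given 13, correct 14, so answer: No

No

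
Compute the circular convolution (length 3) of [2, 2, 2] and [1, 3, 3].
Use y[k] = Σ_j a[j]·b[(k-j) mod 3]. y[0] = 2×1 + 2×3 + 2×3 = 14; y[1] = 2×3 + 2×1 + 2×3 = 14; y[2] = 2×3 + 2×3 + 2×1 = 14. Result: [14, 14, 14]

[14, 14, 14]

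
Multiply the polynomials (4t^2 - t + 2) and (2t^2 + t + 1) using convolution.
Ascending coefficients: a = [2, -1, 4], b = [1, 1, 2]. c[0] = 2×1 = 2; c[1] = 2×1 + -1×1 = 1; c[2] = 2×2 + -1×1 + 4×1 = 7; c[3] = -1×2 + 4×1 = 2; c[4] = 4×2 = 8. Result coefficients: [2, 1, 7, 2, 8] → 8t^4 + 2t^3 + 7t^2 + t + 2

8t^4 + 2t^3 + 7t^2 + t + 2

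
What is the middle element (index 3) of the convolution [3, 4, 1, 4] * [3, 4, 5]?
Use y[k] = Σ_i a[i]·b[k-i] at k=3. y[3] = 4×5 + 1×4 + 4×3 = 36

36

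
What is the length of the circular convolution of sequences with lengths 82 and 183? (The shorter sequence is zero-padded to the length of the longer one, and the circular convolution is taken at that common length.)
Circular convolution (zero-padding the shorter input) has length max(m, n) = max(82, 183) = 183

183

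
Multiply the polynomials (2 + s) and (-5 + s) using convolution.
Ascending coefficients: a = [2, 1], b = [-5, 1]. c[0] = 2×-5 = -10; c[1] = 2×1 + 1×-5 = -3; c[2] = 1×1 = 1. Result coefficients: [-10, -3, 1] → -10 - 3s + s^2

-10 - 3s + s^2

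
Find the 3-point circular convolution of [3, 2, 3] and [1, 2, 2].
Use y[k] = Σ_j s[j]·t[(k-j) mod 3]. y[0] = 3×1 + 2×2 + 3×2 = 13; y[1] = 3×2 + 2×1 + 3×2 = 14; y[2] = 3×2 + 2×2 + 3×1 = 13. Result: [13, 14, 13]

[13, 14, 13]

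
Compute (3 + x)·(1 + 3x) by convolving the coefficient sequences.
Ascending coefficients: a = [3, 1], b = [1, 3]. c[0] = 3×1 = 3; c[1] = 3×3 + 1×1 = 10; c[2] = 1×3 = 3. Result coefficients: [3, 10, 3] → 3 + 10x + 3x^2

3 + 10x + 3x^2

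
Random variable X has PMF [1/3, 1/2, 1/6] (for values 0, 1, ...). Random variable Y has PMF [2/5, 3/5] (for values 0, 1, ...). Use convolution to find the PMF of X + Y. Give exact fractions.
P(X+Y=k) = Σ_i P(X=i)·P(Y=k-i) — a convolution of [1/3, 1/2, 1/6] and [2/5, 3/5]. P(X+Y=0) = (1/3)×(2/5) = 2/15; P(X+Y=1) = (1/3)×(3/5) + (1/2)×(2/5) = 1/5 + 1/5 = 2/5; P(X+Y=2) = (1/2)×(3/5) + (1/6)×(2/5) = 3/10 + 1/15 = 11/30; P(X+Y=3) = (1/6)×(3/5) = 1/10. PMF: [2/15, 2/5, 11/30, 1/10] (sums to 1 ✓)

[2/15, 2/5, 11/30, 1/10]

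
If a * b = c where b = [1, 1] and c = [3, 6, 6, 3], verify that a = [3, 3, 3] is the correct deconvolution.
Forward-compute [3, 3, 3] * [1, 1]: c[0] = 3×1 = 3; c[1] = 3×1 + 3×1 = 6; c[2] = 3×1 + 3×1 = 6; c[3] = 3×1 = 3 → [3, 6, 6, 3]. Matches given c = [3, 6, 6, 3], so verified.

Verified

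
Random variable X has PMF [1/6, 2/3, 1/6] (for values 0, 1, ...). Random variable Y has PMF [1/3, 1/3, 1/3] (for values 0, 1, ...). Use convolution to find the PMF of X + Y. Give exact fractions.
P(X+Y=k) = Σ_i P(X=i)·P(Y=k-i) — a convolution of [1/6, 2/3, 1/6] and [1/3, 1/3, 1/3]. P(X+Y=0) = (1/6)×(1/3) = 1/18; P(X+Y=1) = (1/6)×(1/3) + (2/3)×(1/3) = 1/18 + 2/9 = 5/18; P(X+Y=2) = (1/6)×(1/3) + (2/3)×(1/3) + (1/6)×(1/3) = 1/18 + 2/9 + 1/18 = 1/3; P(X+Y=3) = (2/3)×(1/3) + (1/6)×(1/3) = 2/9 + 1/18 = 5/18; P(X+Y=4) = (1/6)×(1/3) = 1/18. PMF: [1/18, 5/18, 1/3, 5/18, 1/18] (sums to 1 ✓)

[1/18, 5/18, 1/3, 5/18, 1/18]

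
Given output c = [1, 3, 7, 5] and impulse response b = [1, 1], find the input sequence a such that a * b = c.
Deconvolve c=[1, 3, 7, 5] by b=[1, 1]. Since b[0]=1, solve forward: a[0] = c[0] / 1 = 1; a[1] = (c[1] - 1×1) / 1 = 2; a[2] = (c[2] - 2×1) / 1 = 5. So a = [1, 2, 5]. Check by forward convolution: c[0] = 1×1 = 1; c[1] = 1×1 + 2×1 = 3; c[2] = 2×1 + 5×1 = 7; c[3] = 5×1 = 5

[1, 2, 5]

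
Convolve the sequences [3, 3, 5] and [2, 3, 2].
y[0] = 3×2 = 6; y[1] = 3×3 + 3×2 = 15; y[2] = 3×2 + 3×3 + 5×2 = 25; y[3] = 3×2 + 5×3 = 21; y[4] = 5×2 = 10

[6, 15, 25, 21, 10]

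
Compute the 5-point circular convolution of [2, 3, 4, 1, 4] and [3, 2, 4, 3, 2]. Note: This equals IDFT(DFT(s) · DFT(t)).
Either evaluate y[k] = Σ_j s[j]·t[(k-j) mod 5] directly, or use IDFT(DFT(s) · DFT(t)). y[0] = 2×3 + 3×2 + 4×3 + 1×4 + 4×2 = 36; y[1] = 2×2 + 3×3 + 4×2 + 1×3 + 4×4 = 40; y[2] = 2×4 + 3×2 + 4×3 + 1×2 + 4×3 = 40; y[3] = 2×3 + 3×4 + 4×2 + 1×3 + 4×2 = 37; y[4] = 2×2 + 3×3 + 4×4 + 1×2 + 4×3 = 43. Result: [36, 40, 40, 37, 43]

[36, 40, 40, 37, 43]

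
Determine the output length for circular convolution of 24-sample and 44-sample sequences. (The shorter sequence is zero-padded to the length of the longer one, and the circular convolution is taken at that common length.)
Circular convolution (zero-padding the shorter input) has length max(m, n) = max(24, 44) = 44

44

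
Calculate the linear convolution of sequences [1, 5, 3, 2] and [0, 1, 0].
y[0] = 1×0 = 0; y[1] = 1×1 + 5×0 = 1; y[2] = 1×0 + 5×1 + 3×0 = 5; y[3] = 5×0 + 3×1 + 2×0 = 3; y[4] = 3×0 + 2×1 = 2; y[5] = 2×0 = 0

[0, 1, 5, 3, 2, 0]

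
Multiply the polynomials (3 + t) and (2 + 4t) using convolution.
Ascending coefficients: a = [3, 1], b = [2, 4]. c[0] = 3×2 = 6; c[1] = 3×4 + 1×2 = 14; c[2] = 1×4 = 4. Result coefficients: [6, 14, 4] → 6 + 14t + 4t^2

6 + 14t + 4t^2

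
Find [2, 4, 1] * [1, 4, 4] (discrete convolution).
y[0] = 2×1 = 2; y[1] = 2×4 + 4×1 = 12; y[2] = 2×4 + 4×4 + 1×1 = 25; y[3] = 4×4 + 1×4 = 20; y[4] = 1×4 = 4

[2, 12, 25, 20, 4]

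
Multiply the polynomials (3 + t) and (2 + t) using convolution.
Ascending coefficients: a = [3, 1], b = [2, 1]. c[0] = 3×2 = 6; c[1] = 3×1 + 1×2 = 5; c[2] = 1×1 = 1. Result coefficients: [6, 5, 1] → 6 + 5t + t^2

6 + 5t + t^2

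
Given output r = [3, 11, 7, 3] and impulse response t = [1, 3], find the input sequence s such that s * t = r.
Deconvolve r=[3, 11, 7, 3] by t=[1, 3]. Since t[0]=1, solve forward: s[0] = r[0] / 1 = 3; s[1] = (r[1] - 3×3) / 1 = 2; s[2] = (r[2] - 2×3) / 1 = 1. So s = [3, 2, 1]. Check by forward convolution: r[0] = 3×1 = 3; r[1] = 3×3 + 2×1 = 11; r[2] = 2×3 + 1×1 = 7; r[3] = 1×3 = 3

[3, 2, 1]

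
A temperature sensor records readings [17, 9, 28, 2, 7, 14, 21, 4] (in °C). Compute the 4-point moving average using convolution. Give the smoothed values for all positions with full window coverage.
4-point moving average kernel = [1, 1, 1, 1]. Apply in 'valid' mode (full window coverage): avg[0] = (17 + 9 + 28 + 2) / 4 = 14.0; avg[1] = (9 + 28 + 2 + 7) / 4 = 11.5; avg[2] = (28 + 2 + 7 + 14) / 4 = 12.75; avg[3] = (2 + 7 + 14 + 21) / 4 = 11.0; avg[4] = (7 + 14 + 21 + 4) / 4 = 11.5. Smoothed values: [14.0, 11.5, 12.75, 11.0, 11.5]

[14.0, 11.5, 12.75, 11.0, 11.5]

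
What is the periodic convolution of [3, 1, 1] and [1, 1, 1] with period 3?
Use y[k] = Σ_j s[j]·t[(k-j) mod 3]. y[0] = 3×1 + 1×1 + 1×1 = 5; y[1] = 3×1 + 1×1 + 1×1 = 5; y[2] = 3×1 + 1×1 + 1×1 = 5. Result: [5, 5, 5]

[5, 5, 5]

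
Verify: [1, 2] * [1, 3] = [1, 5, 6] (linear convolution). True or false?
Recompute linear convolution of [1, 2] and [1, 3]: y[0] = 1×1 = 1; y[1] = 1×3 + 2×1 = 5; y[2] = 2×3 = 6 → [1, 5, 6]. Given [1, 5, 6] matches, so answer: Yes

Yes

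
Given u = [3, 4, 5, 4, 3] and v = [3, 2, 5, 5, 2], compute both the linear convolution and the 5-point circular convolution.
Linear: y_lin[0] = 3×3 = 9; y_lin[1] = 3×2 + 4×3 = 18; y_lin[2] = 3×5 + 4×2 + 5×3 = 38; y_lin[3] = 3×5 + 4×5 + 5×2 + 4×3 = 57; y_lin[4] = 3×2 + 4×5 + 5×5 + 4×2 + 3×3 = 68; y_lin[5] = 4×2 + 5×5 + 4×5 + 3×2 = 59; y_lin[6] = 5×2 + 4×5 + 3×5 = 45; y_lin[7] = 4×2 + 3×5 = 23; y_lin[8] = 3×2 = 6 → [9, 18, 38, 57, 68, 59, 45, 23, 6]. Circular (length 5): y[0] = 3×3 + 4×2 + 5×5 + 4×5 + 3×2 = 68; y[1] = 3×2 + 4×3 + 5×2 + 4×5 + 3×5 = 63; y[2] = 3×5 + 4×2 + 5×3 + 4×2 + 3×5 = 61; y[3] = 3×5 + 4×5 + 5×2 + 4×3 + 3×2 = 63; y[4] = 3×2 + 4×5 + 5×5 + 4×2 + 3×3 = 68 → [68, 63, 61, 63, 68]

Linear: [9, 18, 38, 57, 68, 59, 45, 23, 6], Circular: [68, 63, 61, 63, 68]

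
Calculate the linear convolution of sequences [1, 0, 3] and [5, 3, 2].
y[0] = 1×5 = 5; y[1] = 1×3 + 0×5 = 3; y[2] = 1×2 + 0×3 + 3×5 = 17; y[3] = 0×2 + 3×3 = 9; y[4] = 3×2 = 6

[5, 3, 17, 9, 6]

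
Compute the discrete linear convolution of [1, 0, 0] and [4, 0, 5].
y[0] = 1×4 = 4; y[1] = 1×0 + 0×4 = 0; y[2] = 1×5 + 0×0 + 0×4 = 5; y[3] = 0×5 + 0×0 = 0; y[4] = 0×5 = 0

[4, 0, 5, 0, 0]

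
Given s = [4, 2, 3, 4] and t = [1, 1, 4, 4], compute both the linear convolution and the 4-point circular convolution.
Linear: y_lin[0] = 4×1 = 4; y_lin[1] = 4×1 + 2×1 = 6; y_lin[2] = 4×4 + 2×1 + 3×1 = 21; y_lin[3] = 4×4 + 2×4 + 3×1 + 4×1 = 31; y_lin[4] = 2×4 + 3×4 + 4×1 = 24; y_lin[5] = 3×4 + 4×4 = 28; y_lin[6] = 4×4 = 16 → [4, 6, 21, 31, 24, 28, 16]. Circular (length 4): y[0] = 4×1 + 2×4 + 3×4 + 4×1 = 28; y[1] = 4×1 + 2×1 + 3×4 + 4×4 = 34; y[2] = 4×4 + 2×1 + 3×1 + 4×4 = 37; y[3] = 4×4 + 2×4 + 3×1 + 4×1 = 31 → [28, 34, 37, 31]

Linear: [4, 6, 21, 31, 24, 28, 16], Circular: [28, 34, 37, 31]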